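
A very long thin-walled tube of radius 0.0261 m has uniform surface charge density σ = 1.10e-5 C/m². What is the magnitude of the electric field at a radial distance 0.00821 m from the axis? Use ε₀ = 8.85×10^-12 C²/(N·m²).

E = 0

Take a coaxial cylindrical Gaussian surface of radius r = 0.00821 m and length L (r < 0.0261 m, inside the shell).
All the surface charge lies outside this cylinder: Q_enc = 0, hence E = 0.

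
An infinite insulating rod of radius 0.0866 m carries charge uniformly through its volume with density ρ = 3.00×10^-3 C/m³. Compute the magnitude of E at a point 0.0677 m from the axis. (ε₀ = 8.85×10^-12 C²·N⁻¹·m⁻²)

Coaxial Gaussian cylinder, radius r = 0.0677 m, length L (r < R).
Charge inside radius r per length L is ρ·πr²·L, so λ_enc = ρπr² = 4.32×10^-5 C/m.
By Gauss's law (flux through the curved wall only), E·2πrL = λ_enc L/ε₀.
E = |λ_enc|/(2πε₀r) = (4.32×10^-5)/(2π·8.85×10^-12·0.0677) = 1.15×10^7 N/C.

|E| ≈ 1.15e7 N/C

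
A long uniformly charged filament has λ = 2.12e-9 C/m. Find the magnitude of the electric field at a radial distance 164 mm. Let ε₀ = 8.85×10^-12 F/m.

Coaxial Gaussian cylinder, radius r = 164 mm, length L.
Q_enc = λL, so λ_enc = 2.12×10^-9 C/m.
Applying ∮E·dA = Q_enc/ε₀ with the end caps contributing no flux:
E = |λ_enc|/(2πε₀r) = (2.12×10^-9)/(2π·8.85×10^-12·0.164) = 232 N/C.

|E| = 232 N/C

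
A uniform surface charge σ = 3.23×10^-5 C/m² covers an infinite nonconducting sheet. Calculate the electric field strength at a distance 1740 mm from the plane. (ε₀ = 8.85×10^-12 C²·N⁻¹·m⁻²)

Choose a cylindrical pillbox piercing the sheet, end faces (area A) parallel to it.
Only the two end caps contribute flux: Φ = 2EA. With Q_enc = σA, Gauss's law gives E = |σ|/(2ε₀).
E = |σ|/(2ε₀) = (3.23×10^-5)/(2·8.85×10^-12) = 1.82×10^6 N/C.

1.82e6 N/C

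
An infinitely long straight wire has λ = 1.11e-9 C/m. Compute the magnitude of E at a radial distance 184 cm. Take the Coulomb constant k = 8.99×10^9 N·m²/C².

By cylindrical symmetry E is radial; use a coaxial Gaussian cylinder of radius 184 cm and length L.
Q_enc = λL, so λ_enc = 1.11e-9 C/m.
Gauss's law: E·2πrL = λ_enc L/ε₀.
E = 2k|λ_enc|/r = 2(8.99×10^9)(1.11×10^-9)/(1.84) = 10.8 N/C.

E = 10.8 N/C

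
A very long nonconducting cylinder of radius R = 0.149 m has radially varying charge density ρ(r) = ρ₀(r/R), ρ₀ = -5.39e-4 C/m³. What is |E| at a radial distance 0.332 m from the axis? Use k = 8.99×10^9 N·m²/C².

1.36×10^6 N/C

Choose a coaxial cylinder of radius r = 0.332 m (arbitrary length L) as the Gaussian surface (r > R, full charge per length enclosed).
λ_enc = 2π ∫₀^R ρ₀(r'/R)^1 r' dr' = 2πρ₀R²/3 = -2.506×10^-5 C/m.
Since E is radial and uniform over the curved surface, Φ = E·2πrL = Q_enc/ε₀ = λ_enc L/ε₀.
E = 2k|λ_enc|/r = 2(8.99×10^9)(2.506×10^-5)/(0.332) = 1.36×10^6 N/C.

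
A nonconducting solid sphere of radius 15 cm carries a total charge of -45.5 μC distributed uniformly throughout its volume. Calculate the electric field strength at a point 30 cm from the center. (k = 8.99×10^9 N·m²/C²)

E = 4.54×10^6 N/C

Take a concentric spherical Gaussian surface of radius r = 30 cm (r > R, so the entire charge is enclosed).
Q_enc = -45.5 μC = -4.55×10^-5 C.
Applying ∮E·dA = Q_enc/ε₀ with Φ = E(4πr²):
E = k|Q_enc|/r² = (8.99×10^9)(4.55×10^-5)/(0.3)² = 4.54e6 N/C.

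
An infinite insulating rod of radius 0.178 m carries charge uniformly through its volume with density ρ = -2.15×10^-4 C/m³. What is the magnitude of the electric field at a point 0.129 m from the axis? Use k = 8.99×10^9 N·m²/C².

Take a coaxial cylindrical Gaussian surface of radius r = 0.129 m and length L (r < R).
Enclosed charge per unit length: λ_enc = ρ·πr² = (-2.15×10^-4)π(0.129)² = -1.124e-5 C/m.
By Gauss's law (flux through the curved wall only), E·2πrL = λ_enc L/ε₀.
E = 2k|λ_enc|/r = 2(8.99×10^9)(1.124×10^-5)/(0.129) = 1.57e6 N/C.

E = 1.57×10^6 N/C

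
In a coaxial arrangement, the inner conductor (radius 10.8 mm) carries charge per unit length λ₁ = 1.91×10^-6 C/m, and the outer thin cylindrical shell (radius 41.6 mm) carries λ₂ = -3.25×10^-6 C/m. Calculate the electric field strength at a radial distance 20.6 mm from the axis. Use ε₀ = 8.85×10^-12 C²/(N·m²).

E = 1.67×10^6 V/m

Take a coaxial cylindrical Gaussian surface of radius r = 20.6 mm and length L (between the conductors, 10.8 mm < r < 41.6 mm).
Only the inner wire is enclosed; the outer shell contributes nothing inside itself. λ_enc = λ₁ = 1.91×10^-6 C/m.
By Gauss's law (flux through the curved wall only), E·2πrL = λ_enc L/ε₀.
E = |λ_enc|/(2πε₀r) = (1.91×10^-6)/(2π·8.85×10^-12·0.0206) = 1.67×10^6 N/C.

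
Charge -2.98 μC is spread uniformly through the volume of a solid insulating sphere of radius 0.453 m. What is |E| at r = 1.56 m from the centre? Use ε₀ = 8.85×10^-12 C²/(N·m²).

|E| ≈ 1.10×10^4 V/m

Symmetry ⇒ E = E(r) r̂. Gaussian sphere of radius r = 1.56 m (r > R, so the entire charge is enclosed).
Q_enc = -2.98 μC = -2.98×10^-6 C.
Applying ∮E·dA = Q_enc/ε₀ with Φ = E(4πr²):
E = |Q_enc|/(4πε₀r²) = (2.98×10^-6)/(4π·8.85×10^-12·(1.56)²) = 1.10×10^4 N/C.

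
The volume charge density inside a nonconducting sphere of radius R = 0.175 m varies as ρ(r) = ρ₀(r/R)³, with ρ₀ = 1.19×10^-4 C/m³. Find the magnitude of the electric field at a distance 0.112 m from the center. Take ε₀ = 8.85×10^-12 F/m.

E ≈ 6.58e4 V/m

Symmetry ⇒ E = E(r) r̂. Gaussian sphere of radius r = 0.112 m (r < R).
Integrate the density: Q_enc = 4π ∫₀^r ρ₀(r'/R)^3 r'² dr' = 4πρ₀ r^6/(6·R³) = 9.179e-8 C.
By Gauss's law, ∮E·dA = E·4πr² = Q_enc/ε₀.
E = |Q_enc|/(4πε₀r²) = (9.179e-8)/(4π·8.85×10^-12·(0.112)²) = 6.58×10^4 N/C.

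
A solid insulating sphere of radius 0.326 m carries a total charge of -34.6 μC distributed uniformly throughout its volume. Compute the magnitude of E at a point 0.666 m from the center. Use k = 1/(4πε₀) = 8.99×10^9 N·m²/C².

Use a concentric Gaussian sphere at r = 0.666 m (r > R, so the entire charge is enclosed).
Q_enc = -34.6 μC = -3.46e-5 C.
By Gauss's law, ∮E·dA = E·4πr² = Q_enc/ε₀.
E = k|Q_enc|/r² = (8.99×10^9)(3.46×10^-5)/(0.666)² = 7.01e5 N/C.

|E| = 7.01×10^5 V/m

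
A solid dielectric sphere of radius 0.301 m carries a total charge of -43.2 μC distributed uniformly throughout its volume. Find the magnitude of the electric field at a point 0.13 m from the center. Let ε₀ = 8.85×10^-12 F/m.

Use a concentric Gaussian sphere at r = 0.13 m (r < R).
Only the charge within r is enclosed: Q_enc = Q·(r/R)³ = (-43.2 μC)·(0.13 m/0.301 m)³ = -3.48e-6 C.
Applying ∮E·dA = Q_enc/ε₀ with Φ = E(4πr²):
E = |Q_enc|/(4πε₀r²) = (3.48×10^-6)/(4π·8.85×10^-12·(0.13)²) = 1.85×10^6 N/C.

E = 1.85×10^6 N/C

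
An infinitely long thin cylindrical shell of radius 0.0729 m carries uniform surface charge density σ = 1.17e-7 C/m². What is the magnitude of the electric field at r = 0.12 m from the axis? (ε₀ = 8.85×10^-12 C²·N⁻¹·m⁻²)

Coaxial Gaussian cylinder, radius r = 0.12 m, length L (r > 0.0729 m).
The whole shell is enclosed: λ_enc = σ·2πR = (1.17×10^-7)·2π·(0.0729) = 5.359×10^-8 C/m.
By Gauss's law (flux through the curved wall only), E·2πrL = λ_enc L/ε₀.
E = |λ_enc|/(2πε₀r) = (5.359×10^-8)/(2π·8.85×10^-12·0.12) = 8.03e3 N/C.

|E| = 8.03×10^3 V/m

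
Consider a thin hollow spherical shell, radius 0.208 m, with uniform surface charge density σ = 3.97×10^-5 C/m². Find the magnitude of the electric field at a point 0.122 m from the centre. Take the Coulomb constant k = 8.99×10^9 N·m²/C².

Take a concentric spherical Gaussian surface of radius r = 0.122 m (inside the shell, r < 0.208 m).
No charge lies within this surface, so Q_enc = 0 and Gauss's law gives E·4πr² = 0 ⇒ E = 0.

E = 0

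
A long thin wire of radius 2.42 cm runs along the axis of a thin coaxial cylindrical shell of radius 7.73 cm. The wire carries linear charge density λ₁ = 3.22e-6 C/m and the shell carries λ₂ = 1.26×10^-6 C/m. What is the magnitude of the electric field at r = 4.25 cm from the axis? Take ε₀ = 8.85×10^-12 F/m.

Take a coaxial cylindrical Gaussian surface of radius r = 4.25 cm and length L (between the conductors, 2.42 cm < r < 7.73 cm).
The shell at 7.73 cm lies outside the Gaussian surface, so λ_enc = λ₁ = 3.22×10^-6 C/m.
Gauss's law: E·2πrL = λ_enc L/ε₀.
E = |λ_enc|/(2πε₀r) = (3.22e-6)/(2π·8.85×10^-12·0.0425) = 1.36e6 N/C.

E ≈ 1.36×10^6 V/m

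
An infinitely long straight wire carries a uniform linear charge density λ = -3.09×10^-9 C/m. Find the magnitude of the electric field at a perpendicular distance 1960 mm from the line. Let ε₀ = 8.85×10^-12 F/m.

Coaxial Gaussian cylinder, radius r = 1960 mm, length L.
Q_enc = λL, so λ_enc = -3.09×10^-9 C/m.
By Gauss's law (flux through the curved wall only), E·2πrL = λ_enc L/ε₀.
E = |λ_enc|/(2πε₀r) = (3.09e-9)/(2π·8.85×10^-12·1.96) = 28.4 N/C.

E = 28.4 N/C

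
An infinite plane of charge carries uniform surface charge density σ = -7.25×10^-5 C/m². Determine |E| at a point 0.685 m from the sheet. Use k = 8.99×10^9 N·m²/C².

|E| ≈ 4.10e6 N/C

By planar symmetry E is perpendicular to the sheet and uniform; use a Gaussian pillbox with flat faces of area A on each side of the sheet.
Only the two end caps contribute flux: Φ = 2EA. With Q_enc = σA, Gauss's law gives E = |σ|/(2ε₀).
E = 2πk|σ| = 2π(8.99×10^9)(7.25e-5) = 4.10×10^6 N/C.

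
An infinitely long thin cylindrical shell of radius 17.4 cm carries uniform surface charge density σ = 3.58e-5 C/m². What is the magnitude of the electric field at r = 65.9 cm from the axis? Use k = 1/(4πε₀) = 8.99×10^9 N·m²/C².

1.07e6 V/m

Coaxial Gaussian cylinder, radius r = 65.9 cm, length L (r > 17.4 cm).
The whole shell is enclosed: λ_enc = σ·2πR = (3.58×10^-5)·2π·(0.174) = 3.914e-5 C/m.
Applying ∮E·dA = Q_enc/ε₀ with the end caps contributing no flux:
E = 2k|λ_enc|/r = 2(8.99×10^9)(3.914×10^-5)/(0.659) = 1.07×10^6 N/C.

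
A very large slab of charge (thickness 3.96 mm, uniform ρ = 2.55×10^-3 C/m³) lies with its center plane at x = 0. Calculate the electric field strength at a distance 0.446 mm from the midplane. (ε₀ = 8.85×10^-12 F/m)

E = 1.29×10^5 V/m

By symmetry E is perpendicular to the slab. A Gaussian pillbox from −0.446 mm to +0.446 mm (face area A) lies entirely within the slab.
Q_enc = ρ·(2x)·A and flux = 2EA, so 2EA = 2ρxA/ε₀ ⇒ E = |ρ|x/ε₀.
E = (2.55e-3)(0.000446)/(8.85×10^-12) = 1.29e5 N/C.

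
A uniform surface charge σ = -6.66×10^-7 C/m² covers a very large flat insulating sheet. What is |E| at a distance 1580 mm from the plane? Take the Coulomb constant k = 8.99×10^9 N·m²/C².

Choose a cylindrical pillbox piercing the sheet, end faces (area A) parallel to it.
Only the two end caps contribute flux: Φ = 2EA. With Q_enc = σA, Gauss's law gives E = |σ|/(2ε₀).
E = 2πk|σ| = 2π(8.99×10^9)(6.66×10^-7) = 3.76×10^4 N/C.

E ≈ 3.76e4 V/m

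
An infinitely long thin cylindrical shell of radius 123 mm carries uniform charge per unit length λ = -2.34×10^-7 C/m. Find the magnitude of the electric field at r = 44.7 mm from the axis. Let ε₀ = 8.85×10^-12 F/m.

Coaxial Gaussian cylinder, radius r = 44.7 mm, length L (r < 123 mm, inside the shell).
No charge is enclosed, so Gauss's law gives E·2πrL = 0 ⇒ E = 0.

E = 0 (no enclosed charge)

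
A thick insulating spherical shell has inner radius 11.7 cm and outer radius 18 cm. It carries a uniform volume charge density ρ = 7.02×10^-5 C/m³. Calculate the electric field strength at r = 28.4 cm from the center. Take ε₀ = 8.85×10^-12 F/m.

Take a concentric spherical Gaussian surface of radius r = 28.4 cm (r > 18 cm, enclosing the whole shell).
Q_enc = ρ·(4π/3)(b³ − a³) = (7.02×10^-5)·(4π/3)·((0.18)³ − (0.117)³) = 1.244e-6 C.
Applying ∮E·dA = Q_enc/ε₀ with Φ = E(4πr²):
E = |Q_enc|/(4πε₀r²) = (1.244×10^-6)/(4π·8.85×10^-12·(0.284)²) = 1.39e5 N/C.

E ≈ 1.39×10^5 N/C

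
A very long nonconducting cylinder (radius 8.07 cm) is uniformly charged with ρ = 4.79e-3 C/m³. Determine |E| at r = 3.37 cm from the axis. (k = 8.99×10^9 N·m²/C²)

9.12×10^6 N/C

By cylindrical symmetry E is radial; use a coaxial Gaussian cylinder of radius 3.37 cm and length L (r < R).
Charge inside radius r per length L is ρ·πr²·L, so λ_enc = ρπr² = 1.709×10^-5 C/m.
By Gauss's law (flux through the curved wall only), E·2πrL = λ_enc L/ε₀.
E = 2k|λ_enc|/r = 2(8.99×10^9)(1.709×10^-5)/(0.0337) = 9.12×10^6 N/C.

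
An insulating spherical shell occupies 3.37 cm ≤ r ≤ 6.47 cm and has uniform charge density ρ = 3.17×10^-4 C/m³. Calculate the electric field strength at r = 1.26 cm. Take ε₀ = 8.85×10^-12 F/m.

E = 0

Symmetry ⇒ E = E(r) r̂. Gaussian sphere of radius r = 1.26 cm (r < 3.37 cm, inside the empty cavity).
Q_enc = 0 (all charge lies at larger r); Gauss's law gives E = 0.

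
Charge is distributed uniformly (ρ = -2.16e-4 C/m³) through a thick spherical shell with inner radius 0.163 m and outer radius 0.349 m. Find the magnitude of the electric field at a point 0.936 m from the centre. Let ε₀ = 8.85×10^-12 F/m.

Symmetry ⇒ E = E(r) r̂. Gaussian sphere of radius r = 0.936 m (r > 0.349 m, enclosing the whole shell).
Q_enc = ρ·(4π/3)(b³ − a³) = (-2.16×10^-4)·(4π/3)·((0.349)³ − (0.163)³) = -3.454e-5 C.
By Gauss's law, ∮E·dA = E·4πr² = Q_enc/ε₀.
E = |Q_enc|/(4πε₀r²) = (3.454e-5)/(4π·8.85×10^-12·(0.936)²) = 3.55×10^5 N/C.

3.55×10^5 N/C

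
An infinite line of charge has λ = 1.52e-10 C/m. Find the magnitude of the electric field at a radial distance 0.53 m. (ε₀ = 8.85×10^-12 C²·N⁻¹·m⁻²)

By cylindrical symmetry E is radial; use a coaxial Gaussian cylinder of radius 0.53 m and length L.
Q_enc = λL, so λ_enc = 1.52×10^-10 C/m.
Applying ∮E·dA = Q_enc/ε₀ with the end caps contributing no flux:
E = |λ_enc|/(2πε₀r) = (1.52×10^-10)/(2π·8.85×10^-12·0.53) = 5.16 N/C.

E = 5.16 N/C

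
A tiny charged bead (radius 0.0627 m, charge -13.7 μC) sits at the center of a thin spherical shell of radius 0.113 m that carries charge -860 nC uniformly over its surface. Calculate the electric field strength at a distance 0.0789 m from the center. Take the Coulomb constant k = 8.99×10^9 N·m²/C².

Take a concentric spherical Gaussian surface of radius r = 0.0789 m (between the bodies, 0.0627 m < r < 0.113 m).
The shell at 0.113 m lies outside the Gaussian surface, so Q_enc = -13.7 μC = -1.37×10^-5 C.
Applying ∮E·dA = Q_enc/ε₀ with Φ = E(4πr²):
E = k|Q_enc|/r² = (8.99×10^9)(1.37×10^-5)/(0.0789)² = 1.98e7 N/C.

|E| = 1.98×10^7 N/C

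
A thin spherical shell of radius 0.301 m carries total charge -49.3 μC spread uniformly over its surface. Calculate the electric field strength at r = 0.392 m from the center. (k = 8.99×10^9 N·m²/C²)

2.88×10^6 N/C

By spherical symmetry E is radial; choose a Gaussian sphere of radius r = 0.392 m (r > 0.301 m).
The entire shell is enclosed: Q_enc = -4.93×10^-5 C.
Gauss's law: E·4πr² = Q_enc/ε₀.
E = k|Q_enc|/r² = (8.99×10^9)(4.93×10^-5)/(0.392)² = 2.88×10^6 N/C.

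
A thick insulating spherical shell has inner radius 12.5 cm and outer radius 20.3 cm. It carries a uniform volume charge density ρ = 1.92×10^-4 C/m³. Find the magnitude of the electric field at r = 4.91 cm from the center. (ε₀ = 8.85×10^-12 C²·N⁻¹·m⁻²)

|E| = 0 N/C

By spherical symmetry E is radial; choose a Gaussian sphere of radius r = 4.91 cm (r < 12.5 cm, inside the empty cavity).
Q_enc = 0 (all charge lies at larger r); Gauss's law gives E = 0.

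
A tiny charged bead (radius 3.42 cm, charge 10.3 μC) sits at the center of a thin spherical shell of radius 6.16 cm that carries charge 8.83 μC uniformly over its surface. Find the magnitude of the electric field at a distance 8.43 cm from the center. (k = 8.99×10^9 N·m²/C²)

E ≈ 2.42×10^7 V/m

Take a concentric spherical Gaussian surface of radius r = 8.43 cm (r > 6.16 cm, enclosing both).
Q_enc = (10.3 μC) + (8.83 μC) = 1.913×10^-5 C.
By Gauss's law, ∮E·dA = E·4πr² = Q_enc/ε₀.
E = k|Q_enc|/r² = (8.99×10^9)(1.913×10^-5)/(0.0843)² = 2.42×10^7 N/C.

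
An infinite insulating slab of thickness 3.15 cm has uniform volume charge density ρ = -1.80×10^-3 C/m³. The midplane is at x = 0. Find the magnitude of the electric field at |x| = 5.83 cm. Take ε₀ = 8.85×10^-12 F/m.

|E| = 3.20×10^6 N/C

The point |x| = 5.83 cm lies outside the slab (half-thickness 0.01575 m). A symmetric pillbox spanning the full slab encloses Q_enc = ρ·d·A.
Flux = 2EA ⇒ E = |ρ|d/(2ε₀), independent of distance outside.
E = (1.80×10^-3)(0.0315)/(2·8.85×10^-12) = 3.20×10^6 N/C.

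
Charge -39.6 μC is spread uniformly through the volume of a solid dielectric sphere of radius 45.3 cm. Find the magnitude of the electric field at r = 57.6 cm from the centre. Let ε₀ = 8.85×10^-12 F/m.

|E| ≈ 1.07×10^6 N/C

Symmetry ⇒ E = E(r) r̂. Gaussian sphere of radius r = 57.6 cm (r > R, so the entire charge is enclosed).
Q_enc = -39.6 μC = -3.96×10^-5 C.
Gauss's law: E·4πr² = Q_enc/ε₀.
E = |Q_enc|/(4πε₀r²) = (3.96×10^-5)/(4π·8.85×10^-12·(0.576)²) = 1.07×10^6 N/C.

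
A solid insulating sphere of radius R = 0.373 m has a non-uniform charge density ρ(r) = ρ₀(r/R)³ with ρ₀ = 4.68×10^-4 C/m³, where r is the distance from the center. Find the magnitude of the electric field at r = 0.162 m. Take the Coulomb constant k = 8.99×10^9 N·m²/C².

E = 1.17e5 V/m

Take a concentric spherical Gaussian surface of radius r = 0.162 m (r < R).
Integrate the density: Q_enc = 4π ∫₀^r ρ₀(r'/R)^3 r'² dr' = 4πρ₀ r^6/(6·R³) = 3.414×10^-7 C.
By Gauss's law, ∮E·dA = E·4πr² = Q_enc/ε₀.
E = k|Q_enc|/r² = (8.99×10^9)(3.414×10^-7)/(0.162)² = 1.17e5 N/C.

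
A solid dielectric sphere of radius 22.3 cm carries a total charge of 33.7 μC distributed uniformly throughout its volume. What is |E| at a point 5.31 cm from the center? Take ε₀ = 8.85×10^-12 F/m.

|E| = 1.45×10^6 N/C

Use a concentric Gaussian sphere at r = 5.31 cm (r < R).
For a uniform sphere the enclosed fraction is (r/R)³, so Q_enc = (33.7 μC)(0.0531/0.223)³ = 4.55e-7 C.
Since E is radial and uniform over the Gaussian sphere, Φ = E·4πr² = Q_enc/ε₀.
E = |Q_enc|/(4πε₀r²) = (4.55×10^-7)/(4π·8.85×10^-12·(0.0531)²) = 1.45×10^6 N/C.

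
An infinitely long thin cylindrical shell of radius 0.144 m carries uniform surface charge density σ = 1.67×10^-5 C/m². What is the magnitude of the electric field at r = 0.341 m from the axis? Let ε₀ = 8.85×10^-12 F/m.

Take a coaxial cylindrical Gaussian surface of radius r = 0.341 m and length L (r > 0.144 m).
The whole shell is enclosed: λ_enc = σ·2πR = (1.67×10^-5)·2π·(0.144) = 1.511×10^-5 C/m.
Gauss's law: E·2πrL = λ_enc L/ε₀.
E = |λ_enc|/(2πε₀r) = (1.511×10^-5)/(2π·8.85×10^-12·0.341) = 7.97×10^5 N/C.

|E| ≈ 7.97×10^5 N/C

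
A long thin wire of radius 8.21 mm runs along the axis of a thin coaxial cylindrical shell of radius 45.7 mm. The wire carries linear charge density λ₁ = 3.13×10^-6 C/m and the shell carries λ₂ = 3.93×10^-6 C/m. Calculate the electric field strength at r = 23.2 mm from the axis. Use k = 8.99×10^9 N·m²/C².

E = 2.43×10^6 N/C

Coaxial Gaussian cylinder, radius r = 23.2 mm, length L (between the conductors, 8.21 mm < r < 45.7 mm).
Only the inner wire is enclosed; the outer shell contributes nothing inside itself. λ_enc = λ₁ = 3.13e-6 C/m.
Since E is radial and uniform over the curved surface, Φ = E·2πrL = Q_enc/ε₀ = λ_enc L/ε₀.
E = 2k|λ_enc|/r = 2(8.99×10^9)(3.13e-6)/(0.0232) = 2.43e6 N/C.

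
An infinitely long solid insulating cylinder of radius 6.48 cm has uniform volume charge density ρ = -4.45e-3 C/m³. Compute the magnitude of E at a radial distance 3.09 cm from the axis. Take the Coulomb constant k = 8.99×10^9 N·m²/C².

|E| = 7.77×10^6 N/C

Choose a coaxial cylinder of radius r = 3.09 cm (arbitrary length L) as the Gaussian surface (r < R).
Charge inside radius r per length L is ρ·πr²·L, so λ_enc = ρπr² = -1.335e-5 C/m.
Gauss's law: E·2πrL = λ_enc L/ε₀.
E = 2k|λ_enc|/r = 2(8.99×10^9)(1.335×10^-5)/(0.0309) = 7.77×10^6 N/C.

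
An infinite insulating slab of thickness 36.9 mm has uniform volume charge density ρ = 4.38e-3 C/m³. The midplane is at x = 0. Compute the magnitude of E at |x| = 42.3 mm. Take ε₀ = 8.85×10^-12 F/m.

The point |x| = 42.3 mm lies outside the slab (half-thickness 0.01845 m). A symmetric pillbox spanning the full slab encloses Q_enc = ρ·d·A.
Flux = 2EA ⇒ E = |ρ|d/(2ε₀), independent of distance outside.
E = (4.38×10^-3)(0.0369)/(2·8.85×10^-12) = 9.13e6 N/C.

|E| = 9.13e6 V/m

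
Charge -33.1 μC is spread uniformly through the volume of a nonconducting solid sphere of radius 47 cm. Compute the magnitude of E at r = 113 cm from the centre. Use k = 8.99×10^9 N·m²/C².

Symmetry ⇒ E = E(r) r̂. Gaussian sphere of radius r = 113 cm (r > R, so the entire charge is enclosed).
Q_enc = -33.1 μC = -3.31×10^-5 C.
Gauss's law: E·4πr² = Q_enc/ε₀.
E = k|Q_enc|/r² = (8.99×10^9)(3.31×10^-5)/(1.13)² = 2.33×10^5 N/C.

E = 2.33×10^5 V/m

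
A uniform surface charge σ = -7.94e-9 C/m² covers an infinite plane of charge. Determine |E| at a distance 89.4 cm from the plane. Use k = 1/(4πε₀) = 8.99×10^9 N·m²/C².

By planar symmetry E is perpendicular to the sheet and uniform; use a Gaussian pillbox with flat faces of area A on each side of the sheet.
Flux Φ = 2EA and Q_enc = σA, so 2EA = σA/ε₀ ⇒ E = |σ|/(2ε₀), independent of distance.
E = 2πk|σ| = 2π(8.99×10^9)(7.94×10^-9) = 448 N/C.

|E| ≈ 448 V/m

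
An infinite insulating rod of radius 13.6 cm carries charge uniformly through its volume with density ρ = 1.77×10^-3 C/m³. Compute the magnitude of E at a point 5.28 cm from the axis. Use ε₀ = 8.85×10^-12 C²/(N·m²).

Take a coaxial cylindrical Gaussian surface of radius r = 5.28 cm and length L (r < R).
Charge inside radius r per length L is ρ·πr²·L, so λ_enc = ρπr² = 1.55×10^-5 C/m.
Since E is radial and uniform over the curved surface, Φ = E·2πrL = Q_enc/ε₀ = λ_enc L/ε₀.
E = |λ_enc|/(2πε₀r) = (1.55×10^-5)/(2π·8.85×10^-12·0.0528) = 5.28e6 N/C.

E = 5.28e6 N/C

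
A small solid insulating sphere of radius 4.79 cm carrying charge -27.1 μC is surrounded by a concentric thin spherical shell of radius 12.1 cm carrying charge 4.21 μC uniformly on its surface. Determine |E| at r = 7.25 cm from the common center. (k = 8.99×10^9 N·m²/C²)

Take a concentric spherical Gaussian surface of radius r = 7.25 cm (between the bodies, 4.79 cm < r < 12.1 cm).
Only the inner charge is enclosed; the outer shell contributes nothing inside itself. Q_enc = -27.1 μC = -2.71×10^-5 C.
Since E is radial and uniform over the Gaussian sphere, Φ = E·4πr² = Q_enc/ε₀.
E = k|Q_enc|/r² = (8.99×10^9)(2.71×10^-5)/(0.0725)² = 4.64×10^7 N/C.

E ≈ 4.64e7 N/C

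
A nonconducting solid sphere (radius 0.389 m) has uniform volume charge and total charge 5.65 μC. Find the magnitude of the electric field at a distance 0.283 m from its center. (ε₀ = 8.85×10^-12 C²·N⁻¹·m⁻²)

2.44×10^5 N/C

Use a concentric Gaussian sphere at r = 0.283 m (r < R).
For a uniform sphere the enclosed fraction is (r/R)³, so Q_enc = (5.65 μC)(0.283/0.389)³ = 2.175×10^-6 C.
Gauss's law: E·4πr² = Q_enc/ε₀.
E = |Q_enc|/(4πε₀r²) = (2.175×10^-6)/(4π·8.85×10^-12·(0.283)²) = 2.44×10^5 N/C.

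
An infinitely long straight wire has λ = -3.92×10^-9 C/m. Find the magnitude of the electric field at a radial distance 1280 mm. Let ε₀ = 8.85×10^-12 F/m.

E = 55.1 N/C

By cylindrical symmetry E is radial; use a coaxial Gaussian cylinder of radius 1280 mm and length L.
Q_enc = λL, so λ_enc = -3.92e-9 C/m.
Gauss's law: E·2πrL = λ_enc L/ε₀.
E = |λ_enc|/(2πε₀r) = (3.92×10^-9)/(2π·8.85×10^-12·1.28) = 55.1 N/C.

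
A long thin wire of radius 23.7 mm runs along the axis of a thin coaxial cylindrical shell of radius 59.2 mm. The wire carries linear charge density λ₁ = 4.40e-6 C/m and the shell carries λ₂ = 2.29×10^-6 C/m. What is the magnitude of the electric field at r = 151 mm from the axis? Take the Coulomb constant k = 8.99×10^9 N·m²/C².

Choose a coaxial cylinder of radius r = 151 mm (arbitrary length L) as the Gaussian surface (r > 59.2 mm, enclosing both).
λ_enc = λ₁ + λ₂ = (4.40×10^-6) + (2.29×10^-6) = 6.69e-6 C/m.
Gauss's law: E·2πrL = λ_enc L/ε₀.
E = 2k|λ_enc|/r = 2(8.99×10^9)(6.69×10^-6)/(0.151) = 7.97×10^5 N/C.

E = 7.97×10^5 N/C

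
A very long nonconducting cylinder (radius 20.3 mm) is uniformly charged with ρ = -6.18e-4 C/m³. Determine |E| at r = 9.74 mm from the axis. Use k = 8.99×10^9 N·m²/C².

E ≈ 3.40×10^5 N/C

Choose a coaxial cylinder of radius r = 9.74 mm (arbitrary length L) as the Gaussian surface (r < R).
Enclosed charge per unit length: λ_enc = ρ·πr² = (-6.18e-4)π(0.00974)² = -1.842×10^-7 C/m.
Applying ∮E·dA = Q_enc/ε₀ with the end caps contributing no flux:
E = 2k|λ_enc|/r = 2(8.99×10^9)(1.842×10^-7)/(0.00974) = 3.40×10^5 N/C.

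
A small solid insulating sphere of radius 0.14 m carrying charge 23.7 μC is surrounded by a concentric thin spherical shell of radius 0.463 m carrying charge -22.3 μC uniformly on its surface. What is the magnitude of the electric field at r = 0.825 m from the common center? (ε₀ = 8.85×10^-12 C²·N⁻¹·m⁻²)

E ≈ 1.85×10^4 N/C

Take a concentric spherical Gaussian surface of radius r = 0.825 m (r > 0.463 m, enclosing both).
Q_enc = (23.7 μC) + (-22.3 μC) = 1.40e-6 C.
Since E is radial and uniform over the Gaussian sphere, Φ = E·4πr² = Q_enc/ε₀.
E = |Q_enc|/(4πε₀r²) = (1.40e-6)/(4π·8.85×10^-12·(0.825)²) = 1.85×10^4 N/C.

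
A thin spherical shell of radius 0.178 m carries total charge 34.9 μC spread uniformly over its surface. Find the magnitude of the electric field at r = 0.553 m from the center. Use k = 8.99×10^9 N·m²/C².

E ≈ 1.03e6 N/C

By spherical symmetry E is radial; choose a Gaussian sphere of radius r = 0.553 m (r > 0.178 m).
The entire shell is enclosed: Q_enc = 3.49×10^-5 C.
By Gauss's law, ∮E·dA = E·4πr² = Q_enc/ε₀.
E = k|Q_enc|/r² = (8.99×10^9)(3.49e-5)/(0.553)² = 1.03×10^6 N/C.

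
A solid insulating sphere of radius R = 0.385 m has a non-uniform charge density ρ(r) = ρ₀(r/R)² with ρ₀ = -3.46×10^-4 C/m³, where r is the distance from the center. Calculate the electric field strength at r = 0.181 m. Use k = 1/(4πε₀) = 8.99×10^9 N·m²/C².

3.13×10^5 N/C

Take a concentric spherical Gaussian surface of radius r = 0.181 m (r < R).
Q_enc = ∫₀^r ρ(r')·4πr'² dr' = (4πρ₀/R²) ∫₀^r r'^4 dr' = 4πρ₀ r^5/(5·R²) = -1.14e-6 C.
Gauss's law: E·4πr² = Q_enc/ε₀.
E = k|Q_enc|/r² = (8.99×10^9)(1.14e-6)/(0.181)² = 3.13e5 N/C.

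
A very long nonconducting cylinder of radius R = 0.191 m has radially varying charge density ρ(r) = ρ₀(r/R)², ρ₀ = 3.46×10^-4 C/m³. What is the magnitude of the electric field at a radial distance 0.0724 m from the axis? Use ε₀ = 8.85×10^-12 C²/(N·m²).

Take a coaxial cylindrical Gaussian surface of radius r = 0.0724 m and length L (r < R).
λ_enc = ∫₀^r ρ(r')·2πr' dr' = (2πρ₀/R²)·r^4/4 = 4.093×10^-7 C/m.
By Gauss's law (flux through the curved wall only), E·2πrL = λ_enc L/ε₀.
E = |λ_enc|/(2πε₀r) = (4.093e-7)/(2π·8.85×10^-12·0.0724) = 1.02×10^5 N/C.

E = 1.02e5 N/C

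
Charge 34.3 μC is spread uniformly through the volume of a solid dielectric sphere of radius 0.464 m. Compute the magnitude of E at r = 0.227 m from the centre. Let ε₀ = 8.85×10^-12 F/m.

Take a concentric spherical Gaussian surface of radius r = 0.227 m (r < R).
For a uniform sphere the enclosed fraction is (r/R)³, so Q_enc = (34.3 μC)(0.227/0.464)³ = 4.016×10^-6 C.
Applying ∮E·dA = Q_enc/ε₀ with Φ = E(4πr²):
E = |Q_enc|/(4πε₀r²) = (4.016e-6)/(4π·8.85×10^-12·(0.227)²) = 7.01e5 N/C.

|E| = 7.01e5 V/m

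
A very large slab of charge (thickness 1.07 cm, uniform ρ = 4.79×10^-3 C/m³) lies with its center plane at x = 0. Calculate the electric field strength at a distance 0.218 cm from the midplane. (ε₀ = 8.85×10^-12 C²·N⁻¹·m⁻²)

By symmetry E is perpendicular to the slab. A Gaussian pillbox from −0.218 cm to +0.218 cm (face area A) lies entirely within the slab.
Q_enc = ρ·(2x)·A and flux = 2EA, so 2EA = 2ρxA/ε₀ ⇒ E = |ρ|x/ε₀.
E = (4.79e-3)(0.00218)/(8.85×10^-12) = 1.18×10^6 N/C.

|E| ≈ 1.18×10^6 V/m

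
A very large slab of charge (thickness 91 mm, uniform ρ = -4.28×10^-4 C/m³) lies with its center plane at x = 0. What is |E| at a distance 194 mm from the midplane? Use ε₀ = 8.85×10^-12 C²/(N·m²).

The point |x| = 194 mm lies outside the slab (half-thickness 0.0455 m). A symmetric pillbox spanning the full slab encloses Q_enc = ρ·d·A.
Flux = 2EA ⇒ E = |ρ|d/(2ε₀), independent of distance outside.
E = (4.28e-4)(0.091)/(2·8.85×10^-12) = 2.20×10^6 N/C.

E ≈ 2.20e6 N/C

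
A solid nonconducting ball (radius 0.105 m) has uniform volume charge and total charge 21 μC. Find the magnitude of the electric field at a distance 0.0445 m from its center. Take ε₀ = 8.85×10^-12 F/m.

By spherical symmetry E is radial; choose a Gaussian sphere of radius r = 0.0445 m (r < R).
Only the charge within r is enclosed: Q_enc = Q·(r/R)³ = (21 μC)·(0.0445 m/0.105 m)³ = 1.599×10^-6 C.
Since E is radial and uniform over the Gaussian sphere, Φ = E·4πr² = Q_enc/ε₀.
E = |Q_enc|/(4πε₀r²) = (1.599×10^-6)/(4π·8.85×10^-12·(0.0445)²) = 7.26e6 N/C.

7.26×10^6 N/C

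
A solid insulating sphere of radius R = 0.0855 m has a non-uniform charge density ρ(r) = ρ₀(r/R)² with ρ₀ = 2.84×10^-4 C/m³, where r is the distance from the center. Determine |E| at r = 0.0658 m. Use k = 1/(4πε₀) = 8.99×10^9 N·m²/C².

Take a concentric spherical Gaussian surface of radius r = 0.0658 m (r < R).
Integrate the density: Q_enc = 4π ∫₀^r ρ₀(r'/R)^2 r'² dr' = 4πρ₀ r^5/(5·R²) = 1.204×10^-7 C.
Applying ∮E·dA = Q_enc/ε₀ with Φ = E(4πr²):
E = k|Q_enc|/r² = (8.99×10^9)(1.204×10^-7)/(0.0658)² = 2.50e5 N/C.

|E| ≈ 2.50×10^5 N/C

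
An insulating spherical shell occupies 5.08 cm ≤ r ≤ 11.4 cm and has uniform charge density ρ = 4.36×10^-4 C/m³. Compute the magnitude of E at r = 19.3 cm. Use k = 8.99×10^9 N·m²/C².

Use a concentric Gaussian sphere at r = 19.3 cm (r > 11.4 cm, enclosing the whole shell).
Q_enc = ρ·(4π/3)(b³ − a³) = (4.36×10^-4)·(4π/3)·((0.114)³ − (0.0508)³) = 2.466e-6 C.
Applying ∮E·dA = Q_enc/ε₀ with Φ = E(4πr²):
E = k|Q_enc|/r² = (8.99×10^9)(2.466×10^-6)/(0.193)² = 5.95×10^5 N/C.

|E| = 5.95×10^5 V/m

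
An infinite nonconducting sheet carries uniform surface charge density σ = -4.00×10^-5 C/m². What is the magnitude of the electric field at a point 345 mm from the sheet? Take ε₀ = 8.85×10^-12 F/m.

By planar symmetry E is perpendicular to the sheet and uniform; use a Gaussian pillbox with flat faces of area A on each side of the sheet.
Flux Φ = 2EA and Q_enc = σA, so 2EA = σA/ε₀ ⇒ E = |σ|/(2ε₀), independent of distance.
E = |σ|/(2ε₀) = (4.00×10^-5)/(2·8.85×10^-12) = 2.26×10^6 N/C.

|E| ≈ 2.26×10^6 V/m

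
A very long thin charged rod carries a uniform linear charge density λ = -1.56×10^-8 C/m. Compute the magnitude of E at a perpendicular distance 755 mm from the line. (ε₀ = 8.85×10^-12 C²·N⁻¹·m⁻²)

|E| = 372 N/C

By cylindrical symmetry E is radial; use a coaxial Gaussian cylinder of radius 755 mm and length L.
Q_enc = λL, so λ_enc = -1.56e-8 C/m.
Since E is radial and uniform over the curved surface, Φ = E·2πrL = Q_enc/ε₀ = λ_enc L/ε₀.
E = |λ_enc|/(2πε₀r) = (1.56×10^-8)/(2π·8.85×10^-12·0.755) = 372 N/C.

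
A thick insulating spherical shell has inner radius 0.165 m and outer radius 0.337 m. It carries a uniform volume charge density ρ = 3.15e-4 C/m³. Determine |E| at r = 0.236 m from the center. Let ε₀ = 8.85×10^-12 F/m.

E ≈ 1.84×10^6 N/C

By spherical symmetry E is radial; choose a Gaussian sphere of radius r = 0.236 m (within the shell material, 0.165 m < r < 0.337 m).
Only the shell between 0.165 m and r is enclosed: Q_enc = ρ·(4π/3)(r³ − a³) = (3.15×10^-4)·(4π/3)·((0.236)³ − (0.165)³) = 1.142e-5 C.
Since E is radial and uniform over the Gaussian sphere, Φ = E·4πr² = Q_enc/ε₀.
E = |Q_enc|/(4πε₀r²) = (1.142e-5)/(4π·8.85×10^-12·(0.236)²) = 1.84×10^6 N/C.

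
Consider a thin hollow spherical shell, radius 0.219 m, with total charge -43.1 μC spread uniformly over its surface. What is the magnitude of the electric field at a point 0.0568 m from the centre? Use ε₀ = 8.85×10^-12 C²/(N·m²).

By spherical symmetry E is radial; choose a Gaussian sphere of radius r = 0.0568 m (inside the shell, r < 0.219 m).
No charge lies within this surface, so Q_enc = 0 and Gauss's law gives E·4πr² = 0 ⇒ E = 0.

|E| = 0 N/C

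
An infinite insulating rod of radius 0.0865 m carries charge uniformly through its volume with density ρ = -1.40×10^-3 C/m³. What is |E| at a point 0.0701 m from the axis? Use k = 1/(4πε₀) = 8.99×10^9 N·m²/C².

Choose a coaxial cylinder of radius r = 0.0701 m (arbitrary length L) as the Gaussian surface (r < R).
Enclosed charge per unit length: λ_enc = ρ·πr² = (-1.40×10^-3)π(0.0701)² = -2.161×10^-5 C/m.
By Gauss's law (flux through the curved wall only), E·2πrL = λ_enc L/ε₀.
E = 2k|λ_enc|/r = 2(8.99×10^9)(2.161e-5)/(0.0701) = 5.54e6 N/C.

|E| ≈ 5.54×10^6 N/C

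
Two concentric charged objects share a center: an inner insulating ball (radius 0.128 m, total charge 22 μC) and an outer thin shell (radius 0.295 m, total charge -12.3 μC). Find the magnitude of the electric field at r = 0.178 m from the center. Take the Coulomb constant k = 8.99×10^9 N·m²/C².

|E| ≈ 6.24×10^6 N/C

Use a concentric Gaussian sphere at r = 0.178 m (between the bodies, 0.128 m < r < 0.295 m).
The shell at 0.295 m lies outside the Gaussian surface, so Q_enc = 22 μC = 2.20e-5 C.
Gauss's law: E·4πr² = Q_enc/ε₀.
E = k|Q_enc|/r² = (8.99×10^9)(2.20×10^-5)/(0.178)² = 6.24×10^6 N/C.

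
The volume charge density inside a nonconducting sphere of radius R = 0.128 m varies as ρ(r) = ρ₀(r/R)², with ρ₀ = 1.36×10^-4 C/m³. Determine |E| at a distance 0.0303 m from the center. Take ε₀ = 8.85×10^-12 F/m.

By spherical symmetry E is radial; choose a Gaussian sphere of radius r = 0.0303 m (r < R).
Integrate the density: Q_enc = 4π ∫₀^r ρ₀(r'/R)^2 r'² dr' = 4πρ₀ r^5/(5·R²) = 5.328×10^-10 C.
Since E is radial and uniform over the Gaussian sphere, Φ = E·4πr² = Q_enc/ε₀.
E = |Q_enc|/(4πε₀r²) = (5.328×10^-10)/(4π·8.85×10^-12·(0.0303)²) = 5.22e3 N/C.

E = 5.22×10^3 N/C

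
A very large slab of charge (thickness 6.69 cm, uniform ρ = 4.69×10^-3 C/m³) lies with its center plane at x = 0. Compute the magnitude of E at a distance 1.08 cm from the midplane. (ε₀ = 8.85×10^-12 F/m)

By symmetry E is perpendicular to the slab. A Gaussian pillbox from −1.08 cm to +1.08 cm (face area A) lies entirely within the slab.
Q_enc = ρ·(2x)·A and flux = 2EA, so 2EA = 2ρxA/ε₀ ⇒ E = |ρ|x/ε₀.
E = (4.69×10^-3)(0.0108)/(8.85×10^-12) = 5.72×10^6 N/C.

5.72×10^6 N/C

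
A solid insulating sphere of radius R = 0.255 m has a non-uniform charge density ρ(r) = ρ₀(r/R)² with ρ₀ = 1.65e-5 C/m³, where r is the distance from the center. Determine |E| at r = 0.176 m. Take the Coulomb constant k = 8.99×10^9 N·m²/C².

|E| ≈ 3.13×10^4 V/m

By spherical symmetry E is radial; choose a Gaussian sphere of radius r = 0.176 m (r < R).
Integrate the density: Q_enc = 4π ∫₀^r ρ₀(r'/R)^2 r'² dr' = 4πρ₀ r^5/(5·R²) = 1.077×10^-7 C.
Since E is radial and uniform over the Gaussian sphere, Φ = E·4πr² = Q_enc/ε₀.
E = k|Q_enc|/r² = (8.99×10^9)(1.077e-7)/(0.176)² = 3.13×10^4 N/C.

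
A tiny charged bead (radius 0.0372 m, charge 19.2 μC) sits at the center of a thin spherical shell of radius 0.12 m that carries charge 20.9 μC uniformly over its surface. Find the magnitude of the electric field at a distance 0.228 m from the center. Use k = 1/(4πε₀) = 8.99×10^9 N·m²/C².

Take a concentric spherical Gaussian surface of radius r = 0.228 m (r > 0.12 m, enclosing both).
Q_enc = (19.2 μC) + (20.9 μC) = 4.01×10^-5 C.
Gauss's law: E·4πr² = Q_enc/ε₀.
E = k|Q_enc|/r² = (8.99×10^9)(4.01×10^-5)/(0.228)² = 6.93e6 N/C.

6.93e6 N/C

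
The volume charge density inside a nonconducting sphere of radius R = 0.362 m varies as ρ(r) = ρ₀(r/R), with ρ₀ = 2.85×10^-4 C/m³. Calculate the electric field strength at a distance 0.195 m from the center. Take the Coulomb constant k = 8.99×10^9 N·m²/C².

Symmetry ⇒ E = E(r) r̂. Gaussian sphere of radius r = 0.195 m (r < R).
Q_enc = ∫₀^r ρ(r')·4πr'² dr' = (4πρ₀/R) ∫₀^r r'^3 dr' = 4πρ₀ r^4/(4·R) = 3.576e-6 C.
Since E is radial and uniform over the Gaussian sphere, Φ = E·4πr² = Q_enc/ε₀.
E = k|Q_enc|/r² = (8.99×10^9)(3.576e-6)/(0.195)² = 8.46e5 N/C.

|E| ≈ 8.46×10^5 N/C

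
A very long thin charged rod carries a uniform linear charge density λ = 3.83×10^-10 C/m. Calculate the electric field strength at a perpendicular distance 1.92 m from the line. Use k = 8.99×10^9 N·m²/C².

E = 3.59 N/C

Take a coaxial cylindrical Gaussian surface of radius r = 1.92 m and length L.
Q_enc = λL, so λ_enc = 3.83×10^-10 C/m.
Applying ∮E·dA = Q_enc/ε₀ with the end caps contributing no flux:
E = 2k|λ_enc|/r = 2(8.99×10^9)(3.83×10^-10)/(1.92) = 3.59 N/C.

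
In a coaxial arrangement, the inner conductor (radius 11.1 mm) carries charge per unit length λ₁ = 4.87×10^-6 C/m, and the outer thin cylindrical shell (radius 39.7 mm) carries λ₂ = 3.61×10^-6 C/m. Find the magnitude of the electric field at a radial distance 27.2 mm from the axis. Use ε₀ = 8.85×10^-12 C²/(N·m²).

Take a coaxial cylindrical Gaussian surface of radius r = 27.2 mm and length L (between the conductors, 11.1 mm < r < 39.7 mm).
Only the inner wire is enclosed; the outer shell contributes nothing inside itself. λ_enc = λ₁ = 4.87e-6 C/m.
By Gauss's law (flux through the curved wall only), E·2πrL = λ_enc L/ε₀.
E = |λ_enc|/(2πε₀r) = (4.87×10^-6)/(2π·8.85×10^-12·0.0272) = 3.22e6 N/C.

|E| ≈ 3.22×10^6 N/C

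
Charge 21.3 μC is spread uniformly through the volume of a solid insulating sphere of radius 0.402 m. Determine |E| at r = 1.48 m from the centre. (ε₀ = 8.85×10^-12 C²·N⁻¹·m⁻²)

Take a concentric spherical Gaussian surface of radius r = 1.48 m (r > R, so the entire charge is enclosed).
Q_enc = 21.3 μC = 2.13e-5 C.
By Gauss's law, ∮E·dA = E·4πr² = Q_enc/ε₀.
E = |Q_enc|/(4πε₀r²) = (2.13×10^-5)/(4π·8.85×10^-12·(1.48)²) = 8.74e4 N/C.

|E| = 8.74e4 N/C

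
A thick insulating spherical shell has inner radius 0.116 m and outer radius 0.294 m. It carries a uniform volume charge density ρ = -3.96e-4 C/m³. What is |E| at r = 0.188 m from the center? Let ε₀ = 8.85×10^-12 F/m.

Use a concentric Gaussian sphere at r = 0.188 m (within the shell material, 0.116 m < r < 0.294 m).
Enclosed charge is the volume from a to r: Q_enc = (4π/3)ρ(r³ − a³) = -8.433e-6 C.
Gauss's law: E·4πr² = Q_enc/ε₀.
E = |Q_enc|/(4πε₀r²) = (8.433×10^-6)/(4π·8.85×10^-12·(0.188)²) = 2.15×10^6 N/C.

E = 2.15e6 N/C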